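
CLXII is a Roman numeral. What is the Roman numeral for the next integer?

CLXII = 162, so the next integer is 162 + 1 = 163

CLXIII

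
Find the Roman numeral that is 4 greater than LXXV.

LXXV = 75
75 + 4 = 79

LXXIX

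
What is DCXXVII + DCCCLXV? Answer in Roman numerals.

DCXXVII = 627
DCCCLXV = 865
627 + 865 = 1492

MCDXCII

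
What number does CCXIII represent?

CCXIII: C=100, C=100, X=10, I=1, I=1, I=1
100 + 100 + 10 + 1 + 1 + 1 = 213

213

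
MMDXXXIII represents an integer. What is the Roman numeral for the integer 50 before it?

MMDXXXIII = 2533
2533 - 50 = 2483

MMCDLXXXIII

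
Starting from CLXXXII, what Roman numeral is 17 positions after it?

CLXXXII = 182
182 + 17 = 199

CXCIX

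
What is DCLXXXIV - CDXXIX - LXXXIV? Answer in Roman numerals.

DCLXXXIV = 684, CDXXIX = 429, LXXXIV = 84
684 - 429 = 255
255 - 84 = 171

CLXXI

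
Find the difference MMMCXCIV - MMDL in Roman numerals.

MMMCXCIV = 3194
MMDL = 2550
3194 - 2550 = 644

DCXLIV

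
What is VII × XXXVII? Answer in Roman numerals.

VII = 7
XXXVII = 37
7 × 37 = 259

CCLIX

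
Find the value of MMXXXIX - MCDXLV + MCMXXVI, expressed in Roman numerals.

MMXXXIX = 2039, MCDXLV = 1445, MCMXXVI = 1926
2039 - 1445 = 594
594 + 1926 = 2520

MMDXX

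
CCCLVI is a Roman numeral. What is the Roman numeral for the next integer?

CCCLVI = 356, so the next integer is 356 + 1 = 357

CCCLVII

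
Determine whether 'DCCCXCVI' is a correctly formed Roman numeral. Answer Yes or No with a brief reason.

'DCCCXCVI': Check the rules: uses only the symbols I, V, X, L, C, D, M; no symbol is repeated more than three times in a row; V, L and D each appear at most once; the only place a smaller symbol precedes a larger one is the allowed subtractive pair XC, the symbol right after such a pair (if any) is smaller than the pair's first symbol, and otherwise the values never increase from left to right. Value: D (500) + C (100) + C (100) + C (100) + XC (90) + V (5) + I (1) = 896. So it is a valid standard Roman numeral.

Yes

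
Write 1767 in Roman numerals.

Convert 1767 to Roman numerals:
  1767 contains 1×1000 (M)
  767 contains 1×500 (D)
  267 contains 2×100 (CC)
  67 contains 1×50 (L)
  17 contains 1×10 (X)
  7 contains 1×5 (V)
  2 contains 2×1 (II)

MDCCLXVII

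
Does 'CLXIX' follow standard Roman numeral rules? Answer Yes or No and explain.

'CLXIX': Check the rules: uses only the symbols I, V, X, L, C, D, M; no symbol is repeated more than three times in a row; V, L and D each appear at most once; the only place a smaller symbol precedes a larger one is the allowed subtractive pair IX, the symbol right after such a pair (if any) is smaller than the pair's first symbol, and otherwise the values never increase from left to right. Value: C (100) + L (50) + X (10) + IX (9) = 169. So it is a valid standard Roman numeral.

Yes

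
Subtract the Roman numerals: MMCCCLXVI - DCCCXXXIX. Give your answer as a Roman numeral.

MMCCCLXVI = 2366
DCCCXXXIX = 839
2366 - 839 = 1527

MDXXVII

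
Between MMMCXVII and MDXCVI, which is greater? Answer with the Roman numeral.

MMMCXVII = 3117
MDXCVI = 1596
3117 is larger

MMMCXVII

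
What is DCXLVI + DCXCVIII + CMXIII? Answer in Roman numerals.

DCXLVI = 646, DCXCVIII = 698, CMXIII = 913
646 + 698 = 1344
1344 + 913 = 2257

MMCCLVII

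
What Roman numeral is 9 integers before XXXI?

XXXI = 31
31 - 9 = 22

XXII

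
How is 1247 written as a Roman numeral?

Convert 1247 to Roman numerals:
  1247 contains 1×1000 (M)
  247 contains 2×100 (CC)
  47 contains 1×40 (XL)
  7 contains 1×5 (V)
  2 contains 2×1 (II)

MCCXLVII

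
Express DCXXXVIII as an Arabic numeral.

DCXXXVIII: D=500, C=100, X=10, X=10, X=10, V=5, I=1, I=1, I=1
500 + 100 + 10 + 10 + 10 + 5 + 1 + 1 + 1 = 638

638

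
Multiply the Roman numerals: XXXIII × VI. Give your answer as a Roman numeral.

XXXIII = 33
VI = 6
33 × 6 = 198

CXCVIII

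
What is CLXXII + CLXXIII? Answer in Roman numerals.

CLXXII = 172
CLXXIII = 173
172 + 173 = 345

CCCXLV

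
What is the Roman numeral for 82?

Convert 82 to Roman numerals:
  82 contains 1×50 (L)
  32 contains 3×10 (XXX)
  2 contains 2×1 (II)

LXXXII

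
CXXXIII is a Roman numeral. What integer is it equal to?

CXXXIII: C=100, X=10, X=10, X=10, I=1, I=1, I=1
100 + 10 + 10 + 10 + 1 + 1 + 1 = 133

133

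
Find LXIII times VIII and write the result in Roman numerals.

LXIII = 63
VIII = 8
63 × 8 = 504

DIV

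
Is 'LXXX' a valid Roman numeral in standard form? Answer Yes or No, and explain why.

'LXXX': Check the rules: uses only the symbols I, V, X, L, C, D, M; no symbol is repeated more than three times in a row; V, L and D each appear at most once; no smaller symbol precedes a larger one (values never increase from left to right). Value: L (50) + X (10) + X (10) + X (10) = 80. So it is a valid standard Roman numeral.

Yes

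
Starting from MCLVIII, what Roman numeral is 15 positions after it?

MCLVIII = 1158
1158 + 15 = 1173

MCLXXIII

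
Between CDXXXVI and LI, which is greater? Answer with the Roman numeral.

CDXXXVI = 436
LI = 51
436 is larger

CDXXXVI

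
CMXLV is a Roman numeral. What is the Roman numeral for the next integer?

CMXLV = 945, so the next integer is 945 + 1 = 946

CMXLVI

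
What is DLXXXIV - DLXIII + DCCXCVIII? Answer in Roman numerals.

DLXXXIV = 584, DLXIII = 563, DCCXCVIII = 798
584 - 563 = 21
21 + 798 = 819

DCCCXIX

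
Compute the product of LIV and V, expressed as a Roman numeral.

LIV = 54
V = 5
54 × 5 = 270

CCLXX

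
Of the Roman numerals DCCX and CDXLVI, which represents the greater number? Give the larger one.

DCCX = 710
CDXLVI = 446
710 is larger

DCCX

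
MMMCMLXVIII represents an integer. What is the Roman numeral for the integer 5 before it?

MMMCMLXVIII = 3968
3968 - 5 = 3963

MMMCMLXIII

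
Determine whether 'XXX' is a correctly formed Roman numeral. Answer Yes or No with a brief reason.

'XXX': Check the rules: uses only the symbols I, V, X, L, C, D, M; no symbol is repeated more than three times in a row; V, L and D each appear at most once; no smaller symbol precedes a larger one (values never increase from left to right). Value: X (10) + X (10) + X (10) = 30. So it is a valid standard Roman numeral.

Yes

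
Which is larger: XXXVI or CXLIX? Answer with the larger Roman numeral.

XXXVI = 36
CXLIX = 149
149 is larger

CXLIX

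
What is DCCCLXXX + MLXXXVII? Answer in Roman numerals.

DCCCLXXX = 880
MLXXXVII = 1087
880 + 1087 = 1967

MCMLXVII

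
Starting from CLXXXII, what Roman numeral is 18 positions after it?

CLXXXII = 182
182 + 18 = 200

CC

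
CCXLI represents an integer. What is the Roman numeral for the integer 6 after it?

CCXLI = 241
241 + 6 = 247

CCXLVII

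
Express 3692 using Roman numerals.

Convert 3692 to Roman numerals:
  3692 contains 3×1000 (MMM)
  692 contains 1×500 (D)
  192 contains 1×100 (C)
  92 contains 1×90 (XC)
  2 contains 2×1 (II)

MMMDCXCII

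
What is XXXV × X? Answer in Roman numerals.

XXXV = 35
X = 10
35 × 10 = 350

CCCL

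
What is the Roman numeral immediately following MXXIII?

MXXIII = 1023; next is 1024

MXXIV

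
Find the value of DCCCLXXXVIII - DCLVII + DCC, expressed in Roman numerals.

DCCCLXXXVIII = 888, DCLVII = 657, DCC = 700
888 - 657 = 231
231 + 700 = 931

CMXXXI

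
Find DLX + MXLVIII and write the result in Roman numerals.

DLX = 560
MXLVIII = 1048
560 + 1048 = 1608

MDCVIII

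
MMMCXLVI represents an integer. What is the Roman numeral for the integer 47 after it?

MMMCXLVI = 3146
3146 + 47 = 3193

MMMCXCIII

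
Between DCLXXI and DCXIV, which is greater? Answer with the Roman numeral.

DCLXXI = 671
DCXIV = 614
671 is larger

DCLXXI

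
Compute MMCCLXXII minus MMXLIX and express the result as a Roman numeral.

MMCCLXXII = 2272
MMXLIX = 2049
2272 - 2049 = 223

CCXXIII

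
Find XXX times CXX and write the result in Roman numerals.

XXX = 30
CXX = 120
30 × 120 = 3600

MMMDC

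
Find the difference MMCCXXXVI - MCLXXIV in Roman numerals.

MMCCXXXVI = 2236
MCLXXIV = 1174
2236 - 1174 = 1062

MLXII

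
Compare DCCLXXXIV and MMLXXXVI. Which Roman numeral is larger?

DCCLXXXIV = 784
MMLXXXVI = 2086
2086 is larger

MMLXXXVI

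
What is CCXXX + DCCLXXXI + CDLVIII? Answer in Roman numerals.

CCXXX = 230, DCCLXXXI = 781, CDLVIII = 458
230 + 781 = 1011
1011 + 458 = 1469

MCDLXIX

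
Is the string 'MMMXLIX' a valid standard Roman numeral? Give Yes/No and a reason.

'MMMXLIX': Check the rules: uses only the symbols I, V, X, L, C, D, M; no symbol is repeated more than three times in a row; V, L and D each appear at most once; the only places a smaller symbol precedes a larger one are the allowed subtractive pairs XL, IX, the symbol right after such a pair (if any) is smaller than the pair's first symbol, and otherwise the values never increase from left to right. Value: M (1000) + M (1000) + M (1000) + XL (40) + IX (9) = 3049. So it is a valid standard Roman numeral.

Yes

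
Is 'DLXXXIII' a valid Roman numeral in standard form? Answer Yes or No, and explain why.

'DLXXXIII': Check the rules: uses only the symbols I, V, X, L, C, D, M; no symbol is repeated more than three times in a row; V, L and D each appear at most once; no smaller symbol precedes a larger one (values never increase from left to right). Value: D (500) + L (50) + X (10) + X (10) + X (10) + I (1) + I (1) + I (1) = 583. So it is a valid standard Roman numeral.

Yes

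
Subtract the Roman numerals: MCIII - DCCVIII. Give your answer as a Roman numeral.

MCIII = 1103
DCCVIII = 708
1103 - 708 = 395

CCCXCV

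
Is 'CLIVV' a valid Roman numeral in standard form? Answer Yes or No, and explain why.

'CLIVV': V should not appear more than once

No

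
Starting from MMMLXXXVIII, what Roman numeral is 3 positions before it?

MMMLXXXVIII = 3088
3088 - 3 = 3085

MMMLXXXV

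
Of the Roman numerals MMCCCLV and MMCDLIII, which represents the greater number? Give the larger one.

MMCCCLV = 2355
MMCDLIII = 2453
2453 is larger

MMCDLIII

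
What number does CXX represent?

CXX: C=100, X=10, X=10
100 + 10 + 10 = 120

120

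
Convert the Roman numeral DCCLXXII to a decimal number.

DCCLXXII: D=500, C=100, C=100, L=50, X=10, X=10, I=1, I=1
500 + 100 + 100 + 50 + 10 + 10 + 1 + 1 = 772

772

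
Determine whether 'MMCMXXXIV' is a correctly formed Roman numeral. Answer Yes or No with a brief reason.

'MMCMXXXIV': Check the rules: uses only the symbols I, V, X, L, C, D, M; no symbol is repeated more than three times in a row; V, L and D each appear at most once; the only places a smaller symbol precedes a larger one are the allowed subtractive pairs CM, IV, the symbol right after such a pair (if any) is smaller than the pair's first symbol, and otherwise the values never increase from left to right. Value: M (1000) + M (1000) + CM (900) + X (10) + X (10) + X (10) + IV (4) = 2934. So it is a valid standard Roman numeral.

Yes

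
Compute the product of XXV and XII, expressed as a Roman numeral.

XXV = 25
XII = 12
25 × 12 = 300

CCC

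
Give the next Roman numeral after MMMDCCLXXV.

MMMDCCLXXV = 3775, so the next integer is 3775 + 1 = 3776

MMMDCCLXXVI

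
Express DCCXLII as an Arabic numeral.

DCCXLII: D=500, C=100, C=100, XL=40, I=1, I=1
500 + 100 + 100 + 40 + 1 + 1 = 742

742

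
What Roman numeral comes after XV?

XV = 15; next is 16

XVI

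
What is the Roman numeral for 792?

Convert 792 to Roman numerals:
  792 contains 1×500 (D)
  292 contains 2×100 (CC)
  92 contains 1×90 (XC)
  2 contains 2×1 (II)

DCCXCII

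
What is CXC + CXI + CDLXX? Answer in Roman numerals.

CXC = 190, CXI = 111, CDLXX = 470
190 + 111 = 301
301 + 470 = 771

DCCLXXI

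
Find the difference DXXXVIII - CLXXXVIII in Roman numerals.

DXXXVIII = 538
CLXXXVIII = 188
538 - 188 = 350

CCCL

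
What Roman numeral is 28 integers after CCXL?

CCXL = 240
240 + 28 = 268

CCLXVIII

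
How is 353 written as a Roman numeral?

Convert 353 to Roman numerals:
  353 contains 3×100 (CCC)
  53 contains 1×50 (L)
  3 contains 3×1 (III)

CCCLIII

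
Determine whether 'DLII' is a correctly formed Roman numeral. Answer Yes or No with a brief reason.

'DLII': Check the rules: uses only the symbols I, V, X, L, C, D, M; no symbol is repeated more than three times in a row; V, L and D each appear at most once; no smaller symbol precedes a larger one (values never increase from left to right). Value: D (500) + L (50) + I (1) + I (1) = 552. So it is a valid standard Roman numeral.

Yes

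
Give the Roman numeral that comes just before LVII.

LVII = 57; previous is 56

LVI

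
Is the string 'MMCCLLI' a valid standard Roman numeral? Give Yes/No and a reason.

'MMCCLLI': L should not appear more than once

No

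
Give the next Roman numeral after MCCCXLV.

MCCCXLV = 1345, so the next integer is 1345 + 1 = 1346

MCCCXLVI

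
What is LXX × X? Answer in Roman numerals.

LXX = 70
X = 10
70 × 10 = 700

DCC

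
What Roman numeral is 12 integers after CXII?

CXII = 112
112 + 12 = 124

CXXIV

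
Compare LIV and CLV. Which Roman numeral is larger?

LIV = 54
CLV = 155
155 is larger

CLV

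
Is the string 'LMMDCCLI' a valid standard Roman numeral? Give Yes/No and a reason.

'LMMDCCLI': L should not appear more than once

No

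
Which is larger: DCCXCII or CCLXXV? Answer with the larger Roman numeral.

DCCXCII = 792
CCLXXV = 275
792 is larger

DCCXCII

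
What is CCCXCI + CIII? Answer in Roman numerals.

CCCXCI = 391
CIII = 103
391 + 103 = 494

CDXCIV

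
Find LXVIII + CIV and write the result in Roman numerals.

LXVIII = 68
CIV = 104
68 + 104 = 172

CLXXII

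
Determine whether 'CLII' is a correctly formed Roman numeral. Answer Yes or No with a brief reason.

'CLII': Check the rules: uses only the symbols I, V, X, L, C, D, M; no symbol is repeated more than three times in a row; V, L and D each appear at most once; no smaller symbol precedes a larger one (values never increase from left to right). Value: C (100) + L (50) + I (1) + I (1) = 152. So it is a valid standard Roman numeral.

Yes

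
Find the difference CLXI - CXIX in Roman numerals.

CLXI = 161
CXIX = 119
161 - 119 = 42

XLII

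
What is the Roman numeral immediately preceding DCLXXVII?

DCLXXVII = 677, so the previous integer is 677 - 1 = 676

DCLXXVI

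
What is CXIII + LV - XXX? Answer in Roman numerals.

CXIII = 113, LV = 55, XXX = 30
113 + 55 = 168
168 - 30 = 138

CXXXVIII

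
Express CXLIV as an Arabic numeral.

CXLIV: C=100, XL=40, IV=4
100 + 40 + 4 = 144

144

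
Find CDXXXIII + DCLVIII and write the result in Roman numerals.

CDXXXIII = 433
DCLVIII = 658
433 + 658 = 1091

MXCI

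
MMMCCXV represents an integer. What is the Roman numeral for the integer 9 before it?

MMMCCXV = 3215
3215 - 9 = 3206

MMMCCVI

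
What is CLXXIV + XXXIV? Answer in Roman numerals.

CLXXIV = 174
XXXIV = 34
174 + 34 = 208

CCVIII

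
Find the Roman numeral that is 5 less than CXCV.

CXCV = 195
195 - 5 = 190

CXC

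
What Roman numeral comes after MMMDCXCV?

MMMDCXCV = 3695; next is 3696

MMMDCXCVI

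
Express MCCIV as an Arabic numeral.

MCCIV: M=1000, C=100, C=100, IV=4
1000 + 100 + 100 + 4 = 1204

1204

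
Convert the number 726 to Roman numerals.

Convert 726 to Roman numerals:
  726 contains 1×500 (D)
  226 contains 2×100 (CC)
  26 contains 2×10 (XX)
  6 contains 1×5 (V)
  1 contains 1×1 (I)

DCCXXVI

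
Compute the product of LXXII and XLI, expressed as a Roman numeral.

LXXII = 72
XLI = 41
72 × 41 = 2952

MMCMLII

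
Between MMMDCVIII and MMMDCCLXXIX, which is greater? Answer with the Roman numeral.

MMMDCVIII = 3608
MMMDCCLXXIX = 3779
3779 is larger

MMMDCCLXXIX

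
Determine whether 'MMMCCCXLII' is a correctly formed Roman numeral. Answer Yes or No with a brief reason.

'MMMCCCXLII': Check the rules: uses only the symbols I, V, X, L, C, D, M; no symbol is repeated more than three times in a row; V, L and D each appear at most once; the only place a smaller symbol precedes a larger one is the allowed subtractive pair XL, the symbol right after such a pair (if any) is smaller than the pair's first symbol, and otherwise the values never increase from left to right. Value: M (1000) + M (1000) + M (1000) + C (100) + C (100) + C (100) + XL (40) + I (1) + I (1) = 3342. So it is a valid standard Roman numeral.

Yes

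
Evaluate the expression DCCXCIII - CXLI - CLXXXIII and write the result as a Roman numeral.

DCCXCIII = 793, CXLI = 141, CLXXXIII = 183
793 - 141 = 652
652 - 183 = 469

CDLXIX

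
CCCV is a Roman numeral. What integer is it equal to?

CCCV: C=100, C=100, C=100, V=5
100 + 100 + 100 + 5 = 305

305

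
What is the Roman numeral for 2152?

Convert 2152 to Roman numerals:
  2152 contains 2×1000 (MM)
  152 contains 1×100 (C)
  52 contains 1×50 (L)
  2 contains 2×1 (II)

MMCLII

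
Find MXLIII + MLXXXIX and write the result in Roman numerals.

MXLIII = 1043
MLXXXIX = 1089
1043 + 1089 = 2132

MMCXXXII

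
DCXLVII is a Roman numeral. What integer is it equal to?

DCXLVII: D=500, C=100, XL=40, V=5, I=1, I=1
500 + 100 + 40 + 5 + 1 + 1 = 647

647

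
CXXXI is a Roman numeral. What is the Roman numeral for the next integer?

CXXXI = 131; next is 132

CXXXII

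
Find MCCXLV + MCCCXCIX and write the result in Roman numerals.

MCCXLV = 1245
MCCCXCIX = 1399
1245 + 1399 = 2644

MMDCXLIV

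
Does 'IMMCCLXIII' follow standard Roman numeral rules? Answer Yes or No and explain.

'IMMCCLXIII': Invalid subtractive combination: IM

No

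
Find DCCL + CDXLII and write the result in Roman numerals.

DCCL = 750
CDXLII = 442
750 + 442 = 1192

MCXCII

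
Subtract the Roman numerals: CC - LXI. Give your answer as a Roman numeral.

CC = 200
LXI = 61
200 - 61 = 139

CXXXIX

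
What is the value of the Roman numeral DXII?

DXII: D=500, X=10, I=1, I=1
500 + 10 + 1 + 1 = 512

512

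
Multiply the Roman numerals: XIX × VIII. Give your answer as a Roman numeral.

XIX = 19
VIII = 8
19 × 8 = 152

CLII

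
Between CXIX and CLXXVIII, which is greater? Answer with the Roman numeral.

CXIX = 119
CLXXVIII = 178
178 is larger

CLXXVIII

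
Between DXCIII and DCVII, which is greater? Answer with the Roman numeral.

DXCIII = 593
DCVII = 607
607 is larger

DCVII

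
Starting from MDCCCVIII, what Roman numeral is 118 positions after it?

MDCCCVIII = 1808
1808 + 118 = 1926

MCMXXVI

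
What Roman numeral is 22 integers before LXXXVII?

LXXXVII = 87
87 - 22 = 65

LXV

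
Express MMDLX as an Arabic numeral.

MMDLX: M=1000, M=1000, D=500, L=50, X=10
1000 + 1000 + 500 + 50 + 10 = 2560

2560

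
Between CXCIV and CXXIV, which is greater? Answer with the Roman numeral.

CXCIV = 194
CXXIV = 124
194 is larger

CXCIV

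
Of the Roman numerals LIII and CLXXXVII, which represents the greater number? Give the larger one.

LIII = 53
CLXXXVII = 187
187 is larger

CLXXXVII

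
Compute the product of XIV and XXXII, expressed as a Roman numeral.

XIV = 14
XXXII = 32
14 × 32 = 448

CDXLVIII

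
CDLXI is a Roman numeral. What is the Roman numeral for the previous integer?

CDLXI = 461; previous is 460

CDLX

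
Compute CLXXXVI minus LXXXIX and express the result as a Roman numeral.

CLXXXVI = 186
LXXXIX = 89
186 - 89 = 97

XCVII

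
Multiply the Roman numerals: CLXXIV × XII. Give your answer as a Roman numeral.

CLXXIV = 174
XII = 12
174 × 12 = 2088

MMLXXXVIII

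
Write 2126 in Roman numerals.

Convert 2126 to Roman numerals:
  2126 contains 2×1000 (MM)
  126 contains 1×100 (C)
  26 contains 2×10 (XX)
  6 contains 1×5 (V)
  1 contains 1×1 (I)

MMCXXVI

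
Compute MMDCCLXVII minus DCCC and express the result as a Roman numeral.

MMDCCLXVII = 2767
DCCC = 800
2767 - 800 = 1967

MCMLXVII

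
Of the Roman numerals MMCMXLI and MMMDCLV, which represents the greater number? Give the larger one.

MMCMXLI = 2941
MMMDCLV = 3655
3655 is larger

MMMDCLV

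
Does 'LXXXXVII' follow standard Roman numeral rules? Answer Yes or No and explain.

'LXXXXVII': More than 3 consecutive X's

No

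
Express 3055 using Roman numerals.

Convert 3055 to Roman numerals:
  3055 contains 3×1000 (MMM)
  55 contains 1×50 (L)
  5 contains 1×5 (V)

MMMLV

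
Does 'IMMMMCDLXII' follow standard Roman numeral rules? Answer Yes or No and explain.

'IMMMMCDLXII': More than 3 consecutive M's

No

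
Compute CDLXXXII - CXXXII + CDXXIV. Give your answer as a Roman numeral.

CDLXXXII = 482, CXXXII = 132, CDXXIV = 424
482 - 132 = 350
350 + 424 = 774

DCCLXXIV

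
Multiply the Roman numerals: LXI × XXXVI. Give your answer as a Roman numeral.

LXI = 61
XXXVI = 36
61 × 36 = 2196

MMCXCVI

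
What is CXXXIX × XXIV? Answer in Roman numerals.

CXXXIX = 139
XXIV = 24
139 × 24 = 3336

MMMCCCXXXVI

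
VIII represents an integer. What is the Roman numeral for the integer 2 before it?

VIII = 8
8 - 2 = 6

VI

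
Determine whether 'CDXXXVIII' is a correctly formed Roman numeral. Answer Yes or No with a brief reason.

'CDXXXVIII': Check the rules: uses only the symbols I, V, X, L, C, D, M; no symbol is repeated more than three times in a row; V, L and D each appear at most once; the only place a smaller symbol precedes a larger one is the allowed subtractive pair CD, the symbol right after such a pair (if any) is smaller than the pair's first symbol, and otherwise the values never increase from left to right. Value: CD (400) + X (10) + X (10) + X (10) + V (5) + I (1) + I (1) + I (1) = 438. So it is a valid standard Roman numeral.

Yes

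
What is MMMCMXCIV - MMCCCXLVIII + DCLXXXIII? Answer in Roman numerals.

MMMCMXCIV = 3994, MMCCCXLVIII = 2348, DCLXXXIII = 683
3994 - 2348 = 1646
1646 + 683 = 2329

MMCCCXXIX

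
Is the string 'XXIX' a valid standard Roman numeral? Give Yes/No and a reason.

'XXIX': Check the rules: uses only the symbols I, V, X, L, C, D, M; no symbol is repeated more than three times in a row; V, L and D each appear at most once; the only place a smaller symbol precedes a larger one is the allowed subtractive pair IX, the symbol right after such a pair (if any) is smaller than the pair's first symbol, and otherwise the values never increase from left to right. Value: X (10) + X (10) + IX (9) = 29. So it is a valid standard Roman numeral.

Yes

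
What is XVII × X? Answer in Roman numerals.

XVII = 17
X = 10
17 × 10 = 170

CLXX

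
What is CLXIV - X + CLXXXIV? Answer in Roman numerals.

CLXIV = 164, X = 10, CLXXXIV = 184
164 - 10 = 154
154 + 184 = 338

CCCXXXVIII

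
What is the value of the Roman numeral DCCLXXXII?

DCCLXXXII: D=500, C=100, C=100, L=50, X=10, X=10, X=10, I=1, I=1
500 + 100 + 100 + 50 + 10 + 10 + 10 + 1 + 1 = 782

782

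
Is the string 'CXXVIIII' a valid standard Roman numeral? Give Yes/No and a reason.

'CXXVIIII': More than 3 consecutive I's

No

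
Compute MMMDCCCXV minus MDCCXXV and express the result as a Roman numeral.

MMMDCCCXV = 3815
MDCCXXV = 1725
3815 - 1725 = 2090

MMXC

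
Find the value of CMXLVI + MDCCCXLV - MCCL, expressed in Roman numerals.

CMXLVI = 946, MDCCCXLV = 1845, MCCL = 1250
946 + 1845 = 2791
2791 - 1250 = 1541

MDXLI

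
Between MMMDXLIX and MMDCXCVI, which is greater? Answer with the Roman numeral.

MMMDXLIX = 3549
MMDCXCVI = 2696
3549 is larger

MMMDXLIX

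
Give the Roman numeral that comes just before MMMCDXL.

MMMCDXL = 3440, so the previous integer is 3440 - 1 = 3439

MMMCDXXXIX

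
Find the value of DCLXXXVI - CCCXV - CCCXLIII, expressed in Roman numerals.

DCLXXXVI = 686, CCCXV = 315, CCCXLIII = 343
686 - 315 = 371
371 - 343 = 28

XXVIII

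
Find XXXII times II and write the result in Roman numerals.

XXXII = 32
II = 2
32 × 2 = 64

LXIV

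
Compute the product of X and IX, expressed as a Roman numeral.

X = 10
IX = 9
10 × 9 = 90

XC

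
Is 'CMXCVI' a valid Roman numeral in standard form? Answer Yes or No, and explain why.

'CMXCVI': Check the rules: uses only the symbols I, V, X, L, C, D, M; no symbol is repeated more than three times in a row; V, L and D each appear at most once; the only places a smaller symbol precedes a larger one are the allowed subtractive pairs CM, XC, the symbol right after such a pair (if any) is smaller than the pair's first symbol, and otherwise the values never increase from left to right. Value: CM (900) + XC (90) + V (5) + I (1) = 996. So it is a valid standard Roman numeral.

Yes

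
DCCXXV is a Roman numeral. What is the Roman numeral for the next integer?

DCCXXV = 725; next is 726

DCCXXVI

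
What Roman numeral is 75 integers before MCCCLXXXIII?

MCCCLXXXIII = 1383
1383 - 75 = 1308

MCCCVIII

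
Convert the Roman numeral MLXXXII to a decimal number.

MLXXXII: M=1000, L=50, X=10, X=10, X=10, I=1, I=1
1000 + 50 + 10 + 10 + 10 + 1 + 1 = 1082

1082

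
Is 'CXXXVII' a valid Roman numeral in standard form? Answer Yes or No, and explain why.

'CXXXVII': Check the rules: uses only the symbols I, V, X, L, C, D, M; no symbol is repeated more than three times in a row; V, L and D each appear at most once; no smaller symbol precedes a larger one (values never increase from left to right). Value: C (100) + X (10) + X (10) + X (10) + V (5) + I (1) + I (1) = 137. So it is a valid standard Roman numeral.

Yes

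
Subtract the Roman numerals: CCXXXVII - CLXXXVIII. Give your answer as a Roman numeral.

CCXXXVII = 237
CLXXXVIII = 188
237 - 188 = 49

XLIX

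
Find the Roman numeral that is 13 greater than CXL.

CXL = 140
140 + 13 = 153

CLIII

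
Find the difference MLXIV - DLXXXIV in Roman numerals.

MLXIV = 1064
DLXXXIV = 584
1064 - 584 = 480

CDLXXX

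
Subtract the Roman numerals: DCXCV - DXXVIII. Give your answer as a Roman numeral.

DCXCV = 695
DXXVIII = 528
695 - 528 = 167

CLXVII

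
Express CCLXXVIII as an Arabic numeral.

CCLXXVIII: C=100, C=100, L=50, X=10, X=10, V=5, I=1, I=1, I=1
100 + 100 + 50 + 10 + 10 + 5 + 1 + 1 + 1 = 278

278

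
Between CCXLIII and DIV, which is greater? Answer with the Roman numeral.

CCXLIII = 243
DIV = 504
504 is larger

DIV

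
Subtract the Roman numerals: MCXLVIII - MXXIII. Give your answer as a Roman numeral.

MCXLVIII = 1148
MXXIII = 1023
1148 - 1023 = 125

CXXV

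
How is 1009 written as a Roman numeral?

Convert 1009 to Roman numerals:
  1009 contains 1×1000 (M)
  9 contains 1×9 (IX)

MIX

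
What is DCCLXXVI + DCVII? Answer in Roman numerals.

DCCLXXVI = 776
DCVII = 607
776 + 607 = 1383

MCCCLXXXIII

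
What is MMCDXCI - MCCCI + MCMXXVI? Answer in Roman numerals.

MMCDXCI = 2491, MCCCI = 1301, MCMXXVI = 1926
2491 - 1301 = 1190
1190 + 1926 = 3116

MMMCXVI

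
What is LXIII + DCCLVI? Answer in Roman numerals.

LXIII = 63
DCCLVI = 756
63 + 756 = 819

DCCCXIX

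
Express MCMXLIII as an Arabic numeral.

MCMXLIII: M=1000, CM=900, XL=40, I=1, I=1, I=1
1000 + 900 + 40 + 1 + 1 + 1 = 1943

1943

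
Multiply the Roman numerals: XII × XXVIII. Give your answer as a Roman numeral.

XII = 12
XXVIII = 28
12 × 28 = 336

CCCXXXVI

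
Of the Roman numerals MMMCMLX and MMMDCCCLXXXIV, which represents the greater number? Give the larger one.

MMMCMLX = 3960
MMMDCCCLXXXIV = 3884
3960 is larger

MMMCMLX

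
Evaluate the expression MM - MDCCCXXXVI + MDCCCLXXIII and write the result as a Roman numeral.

MM = 2000, MDCCCXXXVI = 1836, MDCCCLXXIII = 1873
2000 - 1836 = 164
164 + 1873 = 2037

MMXXXVII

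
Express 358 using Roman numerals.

Convert 358 to Roman numerals:
  358 contains 3×100 (CCC)
  58 contains 1×50 (L)
  8 contains 1×5 (V)
  3 contains 3×1 (III)

CCCLVIII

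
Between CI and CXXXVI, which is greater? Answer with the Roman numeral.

CI = 101
CXXXVI = 136
136 is larger

CXXXVI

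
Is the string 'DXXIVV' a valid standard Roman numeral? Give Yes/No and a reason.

'DXXIVV': V should not appear more than once

No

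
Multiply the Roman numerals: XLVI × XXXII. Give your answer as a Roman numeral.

XLVI = 46
XXXII = 32
46 × 32 = 1472

MCDLXXII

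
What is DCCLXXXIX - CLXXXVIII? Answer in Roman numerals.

DCCLXXXIX = 789
CLXXXVIII = 188
789 - 188 = 601

DCI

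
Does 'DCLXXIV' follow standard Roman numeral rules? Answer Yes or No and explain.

'DCLXXIV': Check the rules: uses only the symbols I, V, X, L, C, D, M; no symbol is repeated more than three times in a row; V, L and D each appear at most once; the only place a smaller symbol precedes a larger one is the allowed subtractive pair IV, the symbol right after such a pair (if any) is smaller than the pair's first symbol, and otherwise the values never increase from left to right. Value: D (500) + C (100) + L (50) + X (10) + X (10) + IV (4) = 674. So it is a valid standard Roman numeral.

Yes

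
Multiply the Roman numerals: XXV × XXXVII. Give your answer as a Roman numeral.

XXV = 25
XXXVII = 37
25 × 37 = 925

CMXXV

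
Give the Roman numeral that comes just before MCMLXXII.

MCMLXXII = 1972, so the previous integer is 1972 - 1 = 1971

MCMLXXI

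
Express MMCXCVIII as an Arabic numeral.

MMCXCVIII: M=1000, M=1000, C=100, XC=90, V=5, I=1, I=1, I=1
1000 + 1000 + 100 + 90 + 5 + 1 + 1 + 1 = 2198

2198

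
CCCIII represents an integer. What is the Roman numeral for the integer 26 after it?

CCCIII = 303
303 + 26 = 329

CCCXXIX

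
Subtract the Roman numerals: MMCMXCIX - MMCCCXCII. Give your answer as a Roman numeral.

MMCMXCIX = 2999
MMCCCXCII = 2392
2999 - 2392 = 607

DCVII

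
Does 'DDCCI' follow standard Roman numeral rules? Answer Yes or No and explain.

'DDCCI': D should not appear more than once

No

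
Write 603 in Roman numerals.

Convert 603 to Roman numerals:
  603 contains 1×500 (D)
  103 contains 1×100 (C)
  3 contains 3×1 (III)

DCIII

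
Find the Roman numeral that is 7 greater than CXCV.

CXCV = 195
195 + 7 = 202

CCII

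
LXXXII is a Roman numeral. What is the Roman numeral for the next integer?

LXXXII = 82; next is 83

LXXXIII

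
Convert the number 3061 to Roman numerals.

Convert 3061 to Roman numerals:
  3061 contains 3×1000 (MMM)
  61 contains 1×50 (L)
  11 contains 1×10 (X)
  1 contains 1×1 (I)

MMMLXI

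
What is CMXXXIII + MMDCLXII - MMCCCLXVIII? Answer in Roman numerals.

CMXXXIII = 933, MMDCLXII = 2662, MMCCCLXVIII = 2368
933 + 2662 = 3595
3595 - 2368 = 1227

MCCXXVII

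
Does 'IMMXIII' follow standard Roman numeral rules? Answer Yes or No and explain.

'IMMXIII': Invalid subtractive combination: IM

No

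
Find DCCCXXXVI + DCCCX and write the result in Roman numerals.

DCCCXXXVI = 836
DCCCX = 810
836 + 810 = 1646

MDCXLVI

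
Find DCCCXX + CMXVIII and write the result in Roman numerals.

DCCCXX = 820
CMXVIII = 918
820 + 918 = 1738

MDCCXXXVIII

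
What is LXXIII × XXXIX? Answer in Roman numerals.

LXXIII = 73
XXXIX = 39
73 × 39 = 2847

MMDCCCXLVII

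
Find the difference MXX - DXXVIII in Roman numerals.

MXX = 1020
DXXVIII = 528
1020 - 528 = 492

CDXCII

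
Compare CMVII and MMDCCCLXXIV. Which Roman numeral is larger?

CMVII = 907
MMDCCCLXXIV = 2874
2874 is larger

MMDCCCLXXIV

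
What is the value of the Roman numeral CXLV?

CXLV: C=100, XL=40, V=5
100 + 40 + 5 = 145

145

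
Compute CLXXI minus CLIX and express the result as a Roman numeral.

CLXXI = 171
CLIX = 159
171 - 159 = 12

XII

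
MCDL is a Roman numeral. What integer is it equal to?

MCDL: M=1000, CD=400, L=50
1000 + 400 + 50 = 1450

1450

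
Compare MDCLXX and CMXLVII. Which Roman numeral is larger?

MDCLXX = 1670
CMXLVII = 947
1670 is larger

MDCLXX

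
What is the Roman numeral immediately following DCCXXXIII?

DCCXXXIII = 733; next is 734

DCCXXXIV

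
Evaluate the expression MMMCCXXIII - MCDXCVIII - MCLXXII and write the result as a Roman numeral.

MMMCCXXIII = 3223, MCDXCVIII = 1498, MCLXXII = 1172
3223 - 1498 = 1725
1725 - 1172 = 553

DLIII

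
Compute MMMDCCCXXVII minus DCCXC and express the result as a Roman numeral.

MMMDCCCXXVII = 3827
DCCXC = 790
3827 - 790 = 3037

MMMXXXVII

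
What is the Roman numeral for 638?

Convert 638 to Roman numerals:
  638 contains 1×500 (D)
  138 contains 1×100 (C)
  38 contains 3×10 (XXX)
  8 contains 1×5 (V)
  3 contains 3×1 (III)

DCXXXVIII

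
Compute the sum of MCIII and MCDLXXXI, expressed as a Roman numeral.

MCIII = 1103
MCDLXXXI = 1481
1103 + 1481 = 2584

MMDLXXXIV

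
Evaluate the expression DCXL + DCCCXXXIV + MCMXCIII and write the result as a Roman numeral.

DCXL = 640, DCCCXXXIV = 834, MCMXCIII = 1993
640 + 834 = 1474
1474 + 1993 = 3467

MMMCDLXVII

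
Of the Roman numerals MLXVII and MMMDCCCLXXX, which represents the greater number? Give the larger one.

MLXVII = 1067
MMMDCCCLXXX = 3880
3880 is larger

MMMDCCCLXXX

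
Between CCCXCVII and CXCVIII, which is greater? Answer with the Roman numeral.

CCCXCVII = 397
CXCVIII = 198
397 is larger

CCCXCVII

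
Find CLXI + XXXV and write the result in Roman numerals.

CLXI = 161
XXXV = 35
161 + 35 = 196

CXCVI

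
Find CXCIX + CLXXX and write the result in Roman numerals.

CXCIX = 199
CLXXX = 180
199 + 180 = 379

CCCLXXIX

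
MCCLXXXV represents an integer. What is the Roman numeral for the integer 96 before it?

MCCLXXXV = 1285
1285 - 96 = 1189

MCLXXXIX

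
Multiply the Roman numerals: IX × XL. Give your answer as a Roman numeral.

IX = 9
XL = 40
9 × 40 = 360

CCCLX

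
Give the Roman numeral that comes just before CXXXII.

CXXXII = 132, so the previous integer is 132 - 1 = 131

CXXXI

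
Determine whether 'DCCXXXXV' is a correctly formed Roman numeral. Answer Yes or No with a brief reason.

'DCCXXXXV': More than 3 consecutive X's

No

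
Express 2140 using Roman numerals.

Convert 2140 to Roman numerals:
  2140 contains 2×1000 (MM)
  140 contains 1×100 (C)
  40 contains 1×40 (XL)

MMCXL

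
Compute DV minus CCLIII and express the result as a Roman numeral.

DV = 505
CCLIII = 253
505 - 253 = 252

CCLII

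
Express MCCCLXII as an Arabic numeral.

MCCCLXII: M=1000, C=100, C=100, C=100, L=50, X=10, I=1, I=1
1000 + 100 + 100 + 100 + 50 + 10 + 1 + 1 = 1362

1362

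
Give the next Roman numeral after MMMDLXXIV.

MMMDLXXIV = 3574; next is 3575

MMMDLXXV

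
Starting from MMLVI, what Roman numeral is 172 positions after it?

MMLVI = 2056
2056 + 172 = 2228

MMCCXXVIII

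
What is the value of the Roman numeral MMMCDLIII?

MMMCDLIII: M=1000, M=1000, M=1000, CD=400, L=50, I=1, I=1, I=1
1000 + 1000 + 1000 + 400 + 50 + 1 + 1 + 1 = 3453

3453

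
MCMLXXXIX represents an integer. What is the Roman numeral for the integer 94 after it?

MCMLXXXIX = 1989
1989 + 94 = 2083

MMLXXXIII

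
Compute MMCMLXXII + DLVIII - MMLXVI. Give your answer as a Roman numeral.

MMCMLXXII = 2972, DLVIII = 558, MMLXVI = 2066
2972 + 558 = 3530
3530 - 2066 = 1464

MCDLXIV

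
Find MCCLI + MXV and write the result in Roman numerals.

MCCLI = 1251
MXV = 1015
1251 + 1015 = 2266

MMCCLXVI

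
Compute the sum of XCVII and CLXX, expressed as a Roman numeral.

XCVII = 97
CLXX = 170
97 + 170 = 267

CCLXVII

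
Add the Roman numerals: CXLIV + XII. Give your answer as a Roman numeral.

CXLIV = 144
XII = 12
144 + 12 = 156

CLVI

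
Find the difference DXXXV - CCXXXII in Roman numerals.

DXXXV = 535
CCXXXII = 232
535 - 232 = 303

CCCIII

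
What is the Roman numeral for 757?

Convert 757 to Roman numerals:
  757 contains 1×500 (D)
  257 contains 2×100 (CC)
  57 contains 1×50 (L)
  7 contains 1×5 (V)
  2 contains 2×1 (II)

DCCLVII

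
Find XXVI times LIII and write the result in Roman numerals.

XXVI = 26
LIII = 53
26 × 53 = 1378

MCCCLXXVIII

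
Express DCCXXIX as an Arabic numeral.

DCCXXIX: D=500, C=100, C=100, X=10, X=10, IX=9
500 + 100 + 100 + 10 + 10 + 9 = 729

729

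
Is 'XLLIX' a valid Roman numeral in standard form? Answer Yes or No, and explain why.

'XLLIX': L should not appear more than once

No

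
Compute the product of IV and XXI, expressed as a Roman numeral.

IV = 4
XXI = 21
4 × 21 = 84

LXXXIV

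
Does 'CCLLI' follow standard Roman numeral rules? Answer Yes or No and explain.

'CCLLI': L should not appear more than once

No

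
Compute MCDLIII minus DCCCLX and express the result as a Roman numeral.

MCDLIII = 1453
DCCCLX = 860
1453 - 860 = 593

DXCIII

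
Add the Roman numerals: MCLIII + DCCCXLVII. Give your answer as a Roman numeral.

MCLIII = 1153
DCCCXLVII = 847
1153 + 847 = 2000

MM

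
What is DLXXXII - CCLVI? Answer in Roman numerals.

DLXXXII = 582
CCLVI = 256
582 - 256 = 326

CCCXXVI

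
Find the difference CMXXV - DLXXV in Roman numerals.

CMXXV = 925
DLXXV = 575
925 - 575 = 350

CCCL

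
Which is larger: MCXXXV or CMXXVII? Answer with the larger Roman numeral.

MCXXXV = 1135
CMXXVII = 927
1135 is larger

MCXXXV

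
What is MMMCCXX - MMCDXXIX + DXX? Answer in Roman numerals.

MMMCCXX = 3220, MMCDXXIX = 2429, DXX = 520
3220 - 2429 = 791
791 + 520 = 1311

MCCCXI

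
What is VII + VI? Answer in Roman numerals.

VII = 7
VI = 6
7 + 6 = 13

XIII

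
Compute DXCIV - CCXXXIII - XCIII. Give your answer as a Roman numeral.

DXCIV = 594, CCXXXIII = 233, XCIII = 93
594 - 233 = 361
361 - 93 = 268

CCLXVIII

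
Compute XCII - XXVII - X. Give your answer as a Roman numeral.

XCII = 92, XXVII = 27, X = 10
92 - 27 = 65
65 - 10 = 55

LV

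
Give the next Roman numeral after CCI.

CCI = 201; next is 202

CCII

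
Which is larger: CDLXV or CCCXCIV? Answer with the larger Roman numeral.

CDLXV = 465
CCCXCIV = 394
465 is larger

CDLXV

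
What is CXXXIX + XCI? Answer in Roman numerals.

CXXXIX = 139
XCI = 91
139 + 91 = 230

CCXXX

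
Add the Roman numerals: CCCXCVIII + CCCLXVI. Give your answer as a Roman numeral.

CCCXCVIII = 398
CCCLXVI = 366
398 + 366 = 764

DCCLXIV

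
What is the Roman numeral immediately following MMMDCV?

MMMDCV = 3605; next is 3606

MMMDCVI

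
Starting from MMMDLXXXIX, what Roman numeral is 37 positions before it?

MMMDLXXXIX = 3589
3589 - 37 = 3552

MMMDLII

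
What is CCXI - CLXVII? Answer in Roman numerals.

CCXI = 211
CLXVII = 167
211 - 167 = 44

XLIV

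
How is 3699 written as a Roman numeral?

Convert 3699 to Roman numerals:
  3699 contains 3×1000 (MMM)
  699 contains 1×500 (D)
  199 contains 1×100 (C)
  99 contains 1×90 (XC)
  9 contains 1×9 (IX)

MMMDCXCIX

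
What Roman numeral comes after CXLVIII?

CXLVIII = 148; next is 149

CXLIX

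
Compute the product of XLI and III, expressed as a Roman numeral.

XLI = 41
III = 3
41 × 3 = 123

CXXIII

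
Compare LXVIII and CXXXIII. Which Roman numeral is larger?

LXVIII = 68
CXXXIII = 133
133 is larger

CXXXIII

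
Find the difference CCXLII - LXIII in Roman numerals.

CCXLII = 242
LXIII = 63
242 - 63 = 179

CLXXIX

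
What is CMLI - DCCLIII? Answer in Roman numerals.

CMLI = 951
DCCLIII = 753
951 - 753 = 198

CXCVIII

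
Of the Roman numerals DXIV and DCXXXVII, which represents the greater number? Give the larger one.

DXIV = 514
DCXXXVII = 637
637 is larger

DCXXXVII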